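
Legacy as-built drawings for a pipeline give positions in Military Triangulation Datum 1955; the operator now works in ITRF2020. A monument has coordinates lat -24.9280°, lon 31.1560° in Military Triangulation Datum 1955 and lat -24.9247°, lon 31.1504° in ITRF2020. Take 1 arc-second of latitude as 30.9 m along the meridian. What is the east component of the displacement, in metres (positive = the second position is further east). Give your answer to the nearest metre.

Δφ = -24.9247° − -24.9280° = +0.0033°; Δλ = 31.1504° − 31.1560° = -0.0056°.
1° of latitude = 3600 × 30.90 = 111240 m.
ΔN = Δφ × 111240 = 367.1 m; ΔE = Δλ × 111240 × cos(-24.9280°) = -0.0056 × 111240 × 0.906838 = -564.9 m.

ΔE = -565 m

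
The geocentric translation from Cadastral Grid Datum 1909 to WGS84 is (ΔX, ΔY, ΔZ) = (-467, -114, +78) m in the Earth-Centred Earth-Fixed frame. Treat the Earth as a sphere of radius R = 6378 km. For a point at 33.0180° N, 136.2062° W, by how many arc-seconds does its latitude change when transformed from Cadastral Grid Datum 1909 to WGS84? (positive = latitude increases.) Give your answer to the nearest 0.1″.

Δφ = -5.2″

sin φ = 0.544902, cos φ = 0.838499, sin λ = -0.692065, cos λ = -0.721835.
North component: ΔN = −sin φ cos λ·ΔX − sin φ sin λ·ΔY + cos φ·ΔZ = −(0.544902)(-0.721835)(-467) − (0.544902)(-0.692065)(-114) + (0.838499)(78) = -161.27 m.
1° of latitude spans πR/180 = 111317 m, so Δφ = -161.27 / 111317 × 3600 = -5.216″.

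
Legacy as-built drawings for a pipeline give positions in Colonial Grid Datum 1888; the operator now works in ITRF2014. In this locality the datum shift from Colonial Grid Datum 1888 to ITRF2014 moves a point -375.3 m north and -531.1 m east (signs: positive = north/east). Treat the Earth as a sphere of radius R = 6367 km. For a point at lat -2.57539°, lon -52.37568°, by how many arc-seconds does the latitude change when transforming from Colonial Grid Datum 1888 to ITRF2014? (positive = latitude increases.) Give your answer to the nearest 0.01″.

Δφ = -12.16″

On a sphere of radius R, 1 rad of latitude = R, so Δφ = ΔN / R = -375.3 / 6367000 = -5.8945e-05 rad = -12.158″.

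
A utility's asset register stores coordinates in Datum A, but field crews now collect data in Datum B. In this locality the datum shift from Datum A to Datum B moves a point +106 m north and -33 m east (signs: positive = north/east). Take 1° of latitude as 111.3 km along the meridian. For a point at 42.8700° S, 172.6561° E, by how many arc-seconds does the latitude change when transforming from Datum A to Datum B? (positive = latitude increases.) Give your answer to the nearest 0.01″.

Δφ = 3.43″

1° of latitude = 111.3 km, so Δφ = 106.0 / 111300 = 0.0009524° = 3.429″.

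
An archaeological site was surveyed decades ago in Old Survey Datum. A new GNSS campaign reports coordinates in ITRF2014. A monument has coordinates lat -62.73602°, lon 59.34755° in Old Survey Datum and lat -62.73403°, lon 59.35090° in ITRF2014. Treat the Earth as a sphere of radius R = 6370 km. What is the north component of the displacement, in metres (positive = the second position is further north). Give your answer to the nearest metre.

ΔN = 221 m

Δφ = -62.73403° − -62.73602° = +0.00199°; Δλ = 59.35090° − 59.34755° = +0.00335°.
1° along a meridian = πR/180 = 111177 m.
ΔN = Δφ × 111177 = 221.2 m; ΔE = Δλ × 111177 × cos(-62.73602°) = +0.00335 × 111177 × 0.458091 = 170.6 m.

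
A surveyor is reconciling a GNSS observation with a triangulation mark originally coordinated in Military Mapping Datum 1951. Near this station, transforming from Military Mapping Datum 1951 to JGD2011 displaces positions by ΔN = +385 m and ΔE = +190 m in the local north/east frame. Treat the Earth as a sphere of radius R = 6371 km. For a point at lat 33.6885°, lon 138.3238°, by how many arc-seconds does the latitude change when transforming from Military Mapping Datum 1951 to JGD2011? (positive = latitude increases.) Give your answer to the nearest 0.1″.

Δφ = 12.5″

On a sphere of radius R, 1 rad of latitude = R, so Δφ = ΔN / R = 385.0 / 6371000 = 6.0430e-05 rad = 12.465″.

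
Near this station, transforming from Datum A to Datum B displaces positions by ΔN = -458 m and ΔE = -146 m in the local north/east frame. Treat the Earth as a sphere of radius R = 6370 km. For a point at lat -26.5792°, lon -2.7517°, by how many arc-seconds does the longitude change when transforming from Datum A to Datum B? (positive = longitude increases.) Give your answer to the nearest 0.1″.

Δλ = -5.3″

At latitude -26.5792°, cos φ = 0.894317.
One radian of longitude at latitude φ spans R cos φ, so Δλ = ΔE / (R cos φ) = -146.0 / (6370000 × 0.894317) = -2.5628e-05 rad = -5.286″.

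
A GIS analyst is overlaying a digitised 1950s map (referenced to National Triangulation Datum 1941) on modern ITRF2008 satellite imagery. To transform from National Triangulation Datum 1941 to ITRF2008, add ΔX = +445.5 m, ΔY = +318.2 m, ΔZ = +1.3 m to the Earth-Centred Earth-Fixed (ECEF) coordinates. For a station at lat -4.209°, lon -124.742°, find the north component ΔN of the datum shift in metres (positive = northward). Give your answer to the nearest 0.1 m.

At φ = -4.209°, λ = -124.742°: sin φ = -0.073395, cos φ = 0.997303, sin λ = -0.821727, cos λ = -0.569882.
ΔN = −sin φ cos λ·ΔX − sin φ sin λ·ΔY + cos φ·ΔZ = −(-0.073395)(-0.569882)(445.5) − (-0.073395)(-0.821727)(318.2) + (0.997303)(1.3) = -36.53 m.

ΔN = -36.5 m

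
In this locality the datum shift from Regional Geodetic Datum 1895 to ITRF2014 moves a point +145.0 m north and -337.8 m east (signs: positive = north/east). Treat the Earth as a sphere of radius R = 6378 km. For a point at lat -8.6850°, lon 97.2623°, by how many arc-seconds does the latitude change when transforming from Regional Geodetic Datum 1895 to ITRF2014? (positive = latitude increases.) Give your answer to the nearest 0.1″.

Δφ = 4.7″

On a sphere of radius R, 1 rad of latitude = R, so Δφ = ΔN / R = 145.0 / 6378000 = 2.2734e-05 rad = 4.689″.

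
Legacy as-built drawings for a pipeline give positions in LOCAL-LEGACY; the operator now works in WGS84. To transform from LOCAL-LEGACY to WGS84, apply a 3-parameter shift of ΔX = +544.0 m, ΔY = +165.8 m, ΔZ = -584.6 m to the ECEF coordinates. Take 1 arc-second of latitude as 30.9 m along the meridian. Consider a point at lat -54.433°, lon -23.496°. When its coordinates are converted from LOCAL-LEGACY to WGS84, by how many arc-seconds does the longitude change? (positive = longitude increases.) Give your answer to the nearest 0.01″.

sin φ = -0.813436, cos φ = 0.581655, sin λ = -0.398685, cos λ = 0.917088.
East component: ΔE = −sin λ·ΔX + cos λ·ΔY = −(-0.398685)(544.0) + (0.917088)(165.8) = 368.94 m.
1° of latitude spans 3600 × 30.90 = 111240 m; at latitude φ, 1° of longitude spans that × cos φ = 64703.3 m, so Δλ = 368.94 / 64703.3 × 3600 = 20.527″.

Δλ = 20.53″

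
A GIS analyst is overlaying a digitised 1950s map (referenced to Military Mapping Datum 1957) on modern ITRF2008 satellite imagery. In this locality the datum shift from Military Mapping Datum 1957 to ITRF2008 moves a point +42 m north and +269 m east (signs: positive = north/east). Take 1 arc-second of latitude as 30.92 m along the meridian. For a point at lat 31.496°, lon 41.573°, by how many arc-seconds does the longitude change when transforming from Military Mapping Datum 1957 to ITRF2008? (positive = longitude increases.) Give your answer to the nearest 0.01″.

Δλ = 10.20″

At latitude 31.496°, cos φ = 0.852677.
1″ of longitude at this latitude = 30.92 × cos φ = 26.3648 m, so Δλ = 269.0 / 26.3648 = 10.203″.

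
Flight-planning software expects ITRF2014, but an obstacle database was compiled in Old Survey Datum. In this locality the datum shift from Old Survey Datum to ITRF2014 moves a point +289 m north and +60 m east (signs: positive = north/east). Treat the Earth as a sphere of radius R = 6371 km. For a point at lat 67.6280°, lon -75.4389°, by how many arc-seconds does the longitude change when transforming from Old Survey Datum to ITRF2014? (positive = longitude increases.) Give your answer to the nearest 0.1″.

At latitude 67.6280°, cos φ = 0.380619.
One radian of longitude at latitude φ spans R cos φ, so Δλ = ΔE / (R cos φ) = 60.0 / (6371000 × 0.380619) = 2.4743e-05 rad = 5.104″.

Δλ = 5.1″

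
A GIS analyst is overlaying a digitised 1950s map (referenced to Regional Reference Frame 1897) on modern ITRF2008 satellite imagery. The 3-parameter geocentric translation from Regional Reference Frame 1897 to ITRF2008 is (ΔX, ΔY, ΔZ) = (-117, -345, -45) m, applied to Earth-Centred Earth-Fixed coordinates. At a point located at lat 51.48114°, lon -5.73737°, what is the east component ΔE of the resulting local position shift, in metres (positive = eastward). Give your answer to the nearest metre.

The local east axis at (φ, λ) is (−sin λ, cos λ, 0), so ΔE = −sin(-5.73737°)·(-117) + cos(-5.73737°)·(-345) = -354.97 m.

ΔE = -355 m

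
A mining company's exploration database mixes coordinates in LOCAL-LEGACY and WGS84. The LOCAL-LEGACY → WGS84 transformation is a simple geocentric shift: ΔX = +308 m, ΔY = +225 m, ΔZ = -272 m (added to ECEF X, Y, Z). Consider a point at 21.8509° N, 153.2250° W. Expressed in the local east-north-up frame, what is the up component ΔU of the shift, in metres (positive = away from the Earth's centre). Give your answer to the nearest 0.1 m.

At φ = 21.8509°, λ = -153.2250°: sin φ = 0.372193, cos φ = 0.928156, sin λ = -0.450488, cos λ = -0.892782.
ΔU = cos φ cos λ·ΔX + cos φ sin λ·ΔY + sin φ·ΔZ = (0.928156)(-0.892782)(308) + (0.928156)(-0.450488)(225) + (0.372193)(-272) = -450.54 m.

ΔU = -450.5 m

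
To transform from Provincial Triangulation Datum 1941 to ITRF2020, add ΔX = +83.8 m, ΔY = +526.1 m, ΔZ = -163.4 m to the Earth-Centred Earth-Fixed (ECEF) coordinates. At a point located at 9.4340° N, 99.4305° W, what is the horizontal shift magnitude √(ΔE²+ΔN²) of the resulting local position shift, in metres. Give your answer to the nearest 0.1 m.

74.0 m

The local east axis at (φ, λ) is (−sin λ, cos λ, 0), so ΔE = −sin(-99.4305°)·83.8 + cos(-99.4305°)·526.1 = -3.53 m.
The local north axis is (−sin φ cos λ, −sin φ sin λ, cos φ), giving ΔN = 2.251 + 85.068 − 161.190 = -73.87 m.
Horizontal magnitude = √(ΔE² + ΔN²) = √((-3.53)² + (-73.87)²) = 73.96 m.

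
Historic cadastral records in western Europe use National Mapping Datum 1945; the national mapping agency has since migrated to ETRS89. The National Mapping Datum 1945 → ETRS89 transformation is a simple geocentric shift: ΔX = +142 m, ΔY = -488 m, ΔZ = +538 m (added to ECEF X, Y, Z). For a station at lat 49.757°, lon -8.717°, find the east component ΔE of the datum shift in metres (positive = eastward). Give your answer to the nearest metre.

ΔE = -461 m

The local east axis at (φ, λ) is (−sin λ, cos λ, 0), so ΔE = −sin(-8.717°)·142 + cos(-8.717°)·(-488) = -460.84 m.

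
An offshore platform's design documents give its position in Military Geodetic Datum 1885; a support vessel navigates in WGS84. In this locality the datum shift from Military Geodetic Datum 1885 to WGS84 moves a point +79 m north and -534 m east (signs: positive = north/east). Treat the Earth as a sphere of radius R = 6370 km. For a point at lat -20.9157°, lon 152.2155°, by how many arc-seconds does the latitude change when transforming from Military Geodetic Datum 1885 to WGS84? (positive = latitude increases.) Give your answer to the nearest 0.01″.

On a sphere of radius R, 1 rad of latitude = R, so Δφ = ΔN / R = 79.0 / 6370000 = 1.2402e-05 rad = 2.558″.

Δφ = 2.56″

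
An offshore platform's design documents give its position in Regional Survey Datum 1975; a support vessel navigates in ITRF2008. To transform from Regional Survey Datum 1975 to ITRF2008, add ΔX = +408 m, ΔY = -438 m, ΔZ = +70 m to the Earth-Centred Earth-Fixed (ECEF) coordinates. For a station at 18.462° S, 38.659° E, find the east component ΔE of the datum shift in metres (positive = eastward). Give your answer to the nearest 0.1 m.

ΔE = -596.9 m

The local east axis at (φ, λ) is (−sin λ, cos λ, 0), so ΔE = −sin(38.659°)·408 + cos(38.659°)·(-438) = -596.90 m.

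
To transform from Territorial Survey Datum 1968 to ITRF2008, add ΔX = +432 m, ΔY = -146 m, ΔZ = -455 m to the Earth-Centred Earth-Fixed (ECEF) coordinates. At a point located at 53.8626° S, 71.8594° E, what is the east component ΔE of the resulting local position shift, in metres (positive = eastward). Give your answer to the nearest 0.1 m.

The local east axis at (φ, λ) is (−sin λ, cos λ, 0), so ΔE = −sin(71.8594°)·432 + cos(71.8594°)·(-146) = -455.98 m.

ΔE = -456.0 m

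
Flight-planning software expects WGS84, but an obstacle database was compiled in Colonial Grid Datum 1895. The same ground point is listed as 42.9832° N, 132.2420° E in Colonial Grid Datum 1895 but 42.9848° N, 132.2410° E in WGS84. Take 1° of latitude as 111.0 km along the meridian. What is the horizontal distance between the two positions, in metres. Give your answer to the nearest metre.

195 m

Δφ = 42.9848° − 42.9832° = +0.0016°; Δλ = 132.2410° − 132.2420° = -0.0010°.
ΔN = Δφ × 111000 = 177.6 m; ΔE = Δλ × 111000 × cos(42.9832°) = -0.0010 × 111000 × 0.731554 = -81.2 m.
Distance = √(ΔE² + ΔN²) = √((-81.2)² + 177.6²) = 195.3 m.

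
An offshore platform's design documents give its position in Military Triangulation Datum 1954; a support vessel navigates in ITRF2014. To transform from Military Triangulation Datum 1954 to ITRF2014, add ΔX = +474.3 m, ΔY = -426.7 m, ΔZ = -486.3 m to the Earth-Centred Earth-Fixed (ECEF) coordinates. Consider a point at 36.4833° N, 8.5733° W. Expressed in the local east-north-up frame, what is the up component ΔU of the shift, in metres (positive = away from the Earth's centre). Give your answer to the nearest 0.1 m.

At φ = 36.4833°, λ = -8.5733°: sin φ = 0.594588, cos φ = 0.804030, sin λ = -0.149075, cos λ = 0.988826.
ΔU = cos φ cos λ·ΔX + cos φ sin λ·ΔY + sin φ·ΔZ = (0.804030)(0.988826)(474.3) + (0.804030)(-0.149075)(-426.7) + (0.594588)(-486.3) = 139.09 m.

ΔU = 139.1 m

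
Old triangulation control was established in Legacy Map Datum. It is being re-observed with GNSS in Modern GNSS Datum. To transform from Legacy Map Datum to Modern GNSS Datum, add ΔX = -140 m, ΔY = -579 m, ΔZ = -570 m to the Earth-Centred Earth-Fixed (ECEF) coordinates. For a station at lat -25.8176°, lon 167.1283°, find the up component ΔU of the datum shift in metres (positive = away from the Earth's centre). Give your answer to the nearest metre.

ΔU = 255 m

At φ = -25.8176°, λ = 167.1283°: sin φ = -0.435508, cos φ = 0.900185, sin λ = 0.222769, cos λ = -0.974871.
ΔU = cos φ cos λ·ΔX + cos φ sin λ·ΔY + sin φ·ΔZ = (0.900185)(-0.974871)(-140) + (0.900185)(0.222769)(-579) + (-0.435508)(-570) = 254.99 m.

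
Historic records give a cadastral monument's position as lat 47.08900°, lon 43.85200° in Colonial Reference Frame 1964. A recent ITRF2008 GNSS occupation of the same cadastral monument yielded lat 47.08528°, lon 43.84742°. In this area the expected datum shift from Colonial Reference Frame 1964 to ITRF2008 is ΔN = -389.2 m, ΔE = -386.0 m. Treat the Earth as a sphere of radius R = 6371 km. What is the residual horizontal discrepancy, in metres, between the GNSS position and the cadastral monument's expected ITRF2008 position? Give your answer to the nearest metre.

Observed coordinate differences: Δφ = -0.00372°, Δλ = -0.00458°.
Converting to metres (1° lat = 111195 m, cos φ = 0.680861): observed ΔN = -413.6 m, observed ΔE = -346.7 m.
Subtracting the expected shift leaves a residual of -413.6 − (-389.2) = -24.4 m north and -346.7 − (-386.0) = 39.3 m east.
Residual distance = √((-24.4)² + 39.3²) = 46.2 m.

46 m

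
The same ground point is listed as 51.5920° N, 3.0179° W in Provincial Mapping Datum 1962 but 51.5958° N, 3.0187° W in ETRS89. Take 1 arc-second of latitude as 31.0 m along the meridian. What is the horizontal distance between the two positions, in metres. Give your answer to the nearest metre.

Δφ = 51.5958° − 51.5920° = +0.0038°; Δλ = -3.0187° − -3.0179° = -0.0008°.
1° of latitude = 3600 × 31.00 = 111600 m.
ΔN = Δφ × 111600 = 424.1 m; ΔE = Δλ × 111600 × cos(51.5920°) = -0.0008 × 111600 × 0.621257 = -55.5 m.
Distance = √(ΔE² + ΔN²) = √((-55.5)² + 424.1²) = 427.7 m.

428 m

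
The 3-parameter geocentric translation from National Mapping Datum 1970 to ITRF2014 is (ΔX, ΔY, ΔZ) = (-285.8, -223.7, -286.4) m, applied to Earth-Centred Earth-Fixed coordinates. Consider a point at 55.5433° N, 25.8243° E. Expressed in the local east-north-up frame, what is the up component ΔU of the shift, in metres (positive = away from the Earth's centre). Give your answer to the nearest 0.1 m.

ΔU = -436.8 m

The local up (radial) axis is (cos φ cos λ, cos φ sin λ, sin φ), giving ΔU = -145.552 − 55.134 − 236.152 = -436.84 m.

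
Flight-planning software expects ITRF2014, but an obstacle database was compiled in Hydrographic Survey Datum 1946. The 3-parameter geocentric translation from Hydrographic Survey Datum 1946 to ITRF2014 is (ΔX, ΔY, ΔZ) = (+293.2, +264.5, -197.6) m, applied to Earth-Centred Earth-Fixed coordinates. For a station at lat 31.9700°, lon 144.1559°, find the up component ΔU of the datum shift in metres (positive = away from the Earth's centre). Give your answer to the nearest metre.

ΔU = -175 m

The local up (radial) axis is (cos φ cos λ, cos φ sin λ, sin φ), giving ΔU = -201.623 + 131.394 − 104.624 = -174.85 m.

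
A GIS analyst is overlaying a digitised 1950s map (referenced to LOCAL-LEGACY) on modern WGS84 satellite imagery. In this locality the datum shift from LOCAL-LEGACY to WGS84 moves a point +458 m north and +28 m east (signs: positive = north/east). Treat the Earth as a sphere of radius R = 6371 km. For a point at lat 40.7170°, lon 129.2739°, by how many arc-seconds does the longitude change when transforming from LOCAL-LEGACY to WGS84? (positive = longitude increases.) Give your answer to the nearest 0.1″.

At latitude 40.7170°, cos φ = 0.757941.
One radian of longitude at latitude φ spans R cos φ, so Δλ = ΔE / (R cos φ) = 28.0 / (6371000 × 0.757941) = 5.7985e-06 rad = 1.196″.

Δλ = 1.2″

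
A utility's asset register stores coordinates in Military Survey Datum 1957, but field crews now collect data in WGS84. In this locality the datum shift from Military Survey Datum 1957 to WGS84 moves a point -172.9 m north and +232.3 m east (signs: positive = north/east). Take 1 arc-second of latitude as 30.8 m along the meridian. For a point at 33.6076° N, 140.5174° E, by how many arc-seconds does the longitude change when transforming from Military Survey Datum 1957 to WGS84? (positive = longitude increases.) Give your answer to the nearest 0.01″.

At latitude 33.6076°, cos φ = 0.832848.
1″ of longitude at this latitude = 30.80 × cos φ = 25.6517 m, so Δλ = 232.3 / 25.6517 = 9.056″.

Δλ = 9.06″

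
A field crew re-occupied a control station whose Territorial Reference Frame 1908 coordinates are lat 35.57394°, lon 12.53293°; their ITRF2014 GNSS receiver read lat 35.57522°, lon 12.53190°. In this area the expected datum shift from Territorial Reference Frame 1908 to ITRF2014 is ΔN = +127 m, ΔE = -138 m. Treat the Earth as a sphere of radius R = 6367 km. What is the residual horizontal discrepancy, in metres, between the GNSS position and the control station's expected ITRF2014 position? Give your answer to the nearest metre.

47 m

Observed coordinate differences: Δφ = +0.00128°, Δλ = -0.00103°.
Converting to metres (1° lat = 111125 m, cos φ = 0.813365): observed ΔN = 142.2 m, observed ΔE = -93.1 m.
Subtracting the expected shift leaves a residual of 142.2 − (127) = 15.2 m north and -93.1 − (-138) = 44.9 m east.
Residual distance = √(15.2² + 44.9²) = 47.4 m.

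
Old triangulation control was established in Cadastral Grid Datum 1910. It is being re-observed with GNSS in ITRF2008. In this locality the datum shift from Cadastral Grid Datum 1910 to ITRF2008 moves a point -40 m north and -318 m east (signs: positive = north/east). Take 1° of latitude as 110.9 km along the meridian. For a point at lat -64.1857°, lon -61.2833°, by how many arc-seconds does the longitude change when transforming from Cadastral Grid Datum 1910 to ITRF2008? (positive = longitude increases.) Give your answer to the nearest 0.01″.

At latitude -64.1857°, cos φ = 0.435456.
1° of longitude at this latitude = 110.9 × cos φ = 48.29 km, so Δλ = -318.0 / 48292.0 = -0.0065849° = -23.706″.

Δλ = -23.71″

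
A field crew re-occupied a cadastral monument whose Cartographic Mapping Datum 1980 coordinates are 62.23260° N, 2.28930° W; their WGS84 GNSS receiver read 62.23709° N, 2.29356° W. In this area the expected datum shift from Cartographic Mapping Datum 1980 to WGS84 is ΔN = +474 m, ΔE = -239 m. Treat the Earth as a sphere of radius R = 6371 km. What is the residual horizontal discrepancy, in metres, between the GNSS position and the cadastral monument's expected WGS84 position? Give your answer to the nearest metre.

Observed coordinate differences: Δφ = +0.00449°, Δλ = -0.00426°.
Converting to metres (1° lat = 111195 m, cos φ = 0.465883): observed ΔN = 499.3 m, observed ΔE = -220.7 m.
Subtracting the expected shift leaves a residual of 499.3 − (474) = 25.3 m north and -220.7 − (-239) = 18.3 m east.
Residual distance = √(25.3² + 18.3²) = 31.2 m.

31 m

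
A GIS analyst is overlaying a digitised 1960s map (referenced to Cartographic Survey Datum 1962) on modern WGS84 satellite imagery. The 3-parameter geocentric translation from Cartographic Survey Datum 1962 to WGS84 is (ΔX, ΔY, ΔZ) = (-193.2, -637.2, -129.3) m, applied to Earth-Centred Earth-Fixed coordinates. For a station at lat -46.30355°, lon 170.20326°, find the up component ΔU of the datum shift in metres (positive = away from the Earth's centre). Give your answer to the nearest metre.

The local up (radial) axis is (cos φ cos λ, cos φ sin λ, sin φ), giving ΔU = 131.524 − 74.902 + 93.485 = 150.11 m.

ΔU = 150 m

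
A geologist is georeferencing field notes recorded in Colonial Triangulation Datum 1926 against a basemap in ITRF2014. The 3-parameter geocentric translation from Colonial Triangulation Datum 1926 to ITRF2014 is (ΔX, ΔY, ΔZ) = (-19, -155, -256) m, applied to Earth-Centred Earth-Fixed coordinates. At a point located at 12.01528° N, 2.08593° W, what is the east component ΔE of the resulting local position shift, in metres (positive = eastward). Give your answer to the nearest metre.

At φ = 12.01528°, λ = -2.08593°: sin φ = 0.208173, cos φ = 0.978092, sin λ = -0.036398, cos λ = 0.999337.
ΔE = −sin λ·ΔX + cos λ·ΔY = −(-0.036398)·(-19) + (0.999337)·(-155) = -155.59 m.

ΔE = -156 m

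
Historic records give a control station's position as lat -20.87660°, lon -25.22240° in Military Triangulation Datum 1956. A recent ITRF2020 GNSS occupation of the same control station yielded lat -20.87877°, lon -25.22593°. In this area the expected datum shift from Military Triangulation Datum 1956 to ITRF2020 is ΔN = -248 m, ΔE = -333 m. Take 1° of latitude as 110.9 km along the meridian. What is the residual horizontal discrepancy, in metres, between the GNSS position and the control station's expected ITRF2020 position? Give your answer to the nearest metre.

34 m

Observed coordinate differences: Δφ = -0.00217°, Δλ = -0.00353°.
Converting to metres (1° lat = 110900 m, cos φ = 0.934350): observed ΔN = -240.7 m, observed ΔE = -365.8 m.
Subtracting the expected shift leaves a residual of -240.7 − (-248) = 7.3 m north and -365.8 − (-333) = -32.8 m east.
Residual distance = √(7.3² + (-32.8)²) = 33.6 m.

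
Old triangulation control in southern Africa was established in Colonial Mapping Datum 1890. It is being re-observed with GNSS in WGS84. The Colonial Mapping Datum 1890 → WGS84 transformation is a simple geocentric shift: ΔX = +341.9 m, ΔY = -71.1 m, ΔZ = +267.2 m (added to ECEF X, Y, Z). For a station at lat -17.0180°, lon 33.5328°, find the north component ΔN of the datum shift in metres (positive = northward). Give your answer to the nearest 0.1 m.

At φ = -17.0180°, λ = 33.5328°: sin φ = -0.292672, cos φ = 0.956213, sin λ = 0.552414, cos λ = 0.833570.
ΔN = −sin φ cos λ·ΔX − sin φ sin λ·ΔY + cos φ·ΔZ = −(-0.292672)(0.833570)(341.9) − (-0.292672)(0.552414)(-71.1) + (0.956213)(267.2) = 327.42 m.

ΔN = 327.4 m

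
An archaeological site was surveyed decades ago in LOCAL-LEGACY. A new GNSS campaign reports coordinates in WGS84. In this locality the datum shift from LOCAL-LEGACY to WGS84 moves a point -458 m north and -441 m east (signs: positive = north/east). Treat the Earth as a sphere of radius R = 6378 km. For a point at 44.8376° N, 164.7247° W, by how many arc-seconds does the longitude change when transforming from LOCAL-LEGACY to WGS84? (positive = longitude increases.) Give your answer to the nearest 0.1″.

At latitude 44.8376°, cos φ = 0.709108.
One radian of longitude at latitude φ spans R cos φ, so Δλ = ΔE / (R cos φ) = -441.0 / (6378000 × 0.709108) = -9.7508e-05 rad = -20.113″.

Δλ = -20.1″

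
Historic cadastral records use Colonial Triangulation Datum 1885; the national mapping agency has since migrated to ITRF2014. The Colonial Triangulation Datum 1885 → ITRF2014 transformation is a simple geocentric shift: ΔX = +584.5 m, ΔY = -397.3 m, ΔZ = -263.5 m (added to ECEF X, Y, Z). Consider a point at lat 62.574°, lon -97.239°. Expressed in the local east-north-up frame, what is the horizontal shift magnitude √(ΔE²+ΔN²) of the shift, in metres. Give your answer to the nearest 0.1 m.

749.3 m

The local east axis at (φ, λ) is (−sin λ, cos λ, 0), so ΔE = −sin(-97.239°)·584.5 + cos(-97.239°)·(-397.3) = 629.90 m.
The local north axis is (−sin φ cos λ, −sin φ sin λ, cos φ), giving ΔN = 65.374 − 349.835 − 121.369 = -405.83 m.
Horizontal magnitude = √(ΔE² + ΔN²) = √(629.90² + (-405.83)²) = 749.32 m.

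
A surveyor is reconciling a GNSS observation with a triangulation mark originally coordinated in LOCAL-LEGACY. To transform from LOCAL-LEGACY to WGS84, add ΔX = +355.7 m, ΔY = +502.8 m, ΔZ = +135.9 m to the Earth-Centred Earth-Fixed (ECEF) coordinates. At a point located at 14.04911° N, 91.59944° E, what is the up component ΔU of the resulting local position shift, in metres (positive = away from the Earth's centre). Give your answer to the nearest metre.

ΔU = 511 m

At φ = 14.04911°, λ = 91.59944°: sin φ = 0.242753, cos φ = 0.970088, sin λ = 0.999610, cos λ = -0.027912.
ΔU = cos φ cos λ·ΔX + cos φ sin λ·ΔY + sin φ·ΔZ = (0.970088)(-0.027912)(355.7) + (0.970088)(0.999610)(502.8) + (0.242753)(135.9) = 510.93 m.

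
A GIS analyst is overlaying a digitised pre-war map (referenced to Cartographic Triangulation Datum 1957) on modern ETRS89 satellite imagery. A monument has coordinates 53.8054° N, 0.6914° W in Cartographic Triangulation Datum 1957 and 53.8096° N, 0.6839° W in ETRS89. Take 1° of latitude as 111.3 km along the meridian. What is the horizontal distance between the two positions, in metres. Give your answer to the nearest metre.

679 m

Δφ = 53.8096° − 53.8054° = +0.0042°; Δλ = -0.6839° − -0.6914° = +0.0075°.
ΔN = Δφ × 111300 = 467.5 m; ΔE = Δλ × 111300 × cos(53.8054°) = +0.0075 × 111300 × 0.590530 = 492.9 m.
Distance = √(ΔE² + ΔN²) = √(492.9² + 467.5²) = 679.3 m.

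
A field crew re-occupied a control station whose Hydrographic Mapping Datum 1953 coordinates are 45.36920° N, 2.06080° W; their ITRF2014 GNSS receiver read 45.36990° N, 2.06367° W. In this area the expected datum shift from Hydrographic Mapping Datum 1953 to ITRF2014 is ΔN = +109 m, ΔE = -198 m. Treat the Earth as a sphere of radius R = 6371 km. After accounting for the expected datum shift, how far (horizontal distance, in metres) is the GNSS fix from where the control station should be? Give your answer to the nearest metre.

Observed coordinate differences: Δφ = +0.00070°, Δλ = -0.00287°.
Converting to metres (1° lat = 111195 m, cos φ = 0.702536): observed ΔN = 77.8 m, observed ΔE = -224.2 m.
Subtracting the expected shift leaves a residual of 77.8 − (109) = -31.2 m north and -224.2 − (-198) = -26.2 m east.
Residual distance = √((-31.2)² + (-26.2)²) = 40.7 m.

41 m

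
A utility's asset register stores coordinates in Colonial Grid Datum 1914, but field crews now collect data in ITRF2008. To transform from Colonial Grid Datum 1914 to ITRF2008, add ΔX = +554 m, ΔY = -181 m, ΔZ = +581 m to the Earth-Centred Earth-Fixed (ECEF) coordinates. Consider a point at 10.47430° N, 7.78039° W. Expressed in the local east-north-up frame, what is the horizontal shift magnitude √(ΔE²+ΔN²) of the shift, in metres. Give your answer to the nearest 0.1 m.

478.6 m

At φ = 10.47430°, λ = -7.78039°: sin φ = 0.181794, cos φ = 0.983337, sin λ = -0.135376, cos λ = 0.990794.
ΔE = −sin λ·ΔX + cos λ·ΔY = −(-0.135376)·(554) + (0.990794)·(-181) = -104.34 m.
ΔN = −sin φ cos λ·ΔX − sin φ sin λ·ΔY + cos φ·ΔZ = −(0.181794)(0.990794)(554) − (0.181794)(-0.135376)(-181) + (0.983337)(581) = 467.08 m.
Horizontal magnitude = √(ΔE² + ΔN²) = √((-104.34)² + 467.08²) = 478.59 m.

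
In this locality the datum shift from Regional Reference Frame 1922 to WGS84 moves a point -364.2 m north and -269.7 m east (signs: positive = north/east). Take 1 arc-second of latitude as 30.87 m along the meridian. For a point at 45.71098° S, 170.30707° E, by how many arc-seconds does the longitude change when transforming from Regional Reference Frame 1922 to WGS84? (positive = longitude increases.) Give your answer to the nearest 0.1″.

Δλ = -12.5″

At latitude -45.71098°, cos φ = 0.698278.
1″ of longitude at this latitude = 30.87 × cos φ = 21.5558 m, so Δλ = -269.7 / 21.5558 = -12.512″.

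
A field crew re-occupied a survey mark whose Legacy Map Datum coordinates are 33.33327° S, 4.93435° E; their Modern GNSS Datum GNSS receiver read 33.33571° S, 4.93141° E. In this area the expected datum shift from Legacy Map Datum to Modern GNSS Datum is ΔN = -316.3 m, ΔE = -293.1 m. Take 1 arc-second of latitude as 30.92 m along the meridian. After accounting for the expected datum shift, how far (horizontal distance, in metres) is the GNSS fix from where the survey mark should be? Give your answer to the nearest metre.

49 m

Observed coordinate differences: Δφ = -0.00244°, Δλ = -0.00294°.
Converting to metres (1° lat = 111312 m, cos φ = 0.835488): observed ΔN = -271.6 m, observed ΔE = -273.4 m.
Subtracting the expected shift leaves a residual of -271.6 − (-316.3) = 44.7 m north and -273.4 − (-293.1) = 19.7 m east.
Residual distance = √(44.7² + 19.7²) = 48.8 m.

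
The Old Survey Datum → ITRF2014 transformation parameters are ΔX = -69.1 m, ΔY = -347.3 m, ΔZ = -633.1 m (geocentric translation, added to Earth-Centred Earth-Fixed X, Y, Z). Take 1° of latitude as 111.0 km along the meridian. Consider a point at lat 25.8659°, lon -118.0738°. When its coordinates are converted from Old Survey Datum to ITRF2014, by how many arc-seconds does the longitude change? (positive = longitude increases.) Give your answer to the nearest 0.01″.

sin φ = 0.436266, cos φ = 0.899818, sin λ = -0.882342, cos λ = -0.470608.
East component: ΔE = −sin λ·ΔX + cos λ·ΔY = −(-0.882342)(-69.1) + (-0.470608)(-347.3) = 102.47 m.
1° of latitude spans 111000 m; at latitude φ, 1° of longitude spans that × cos φ = 99879.8 m, so Δλ = 102.47 / 99879.8 × 3600 = 3.693″.

Δλ = 3.69″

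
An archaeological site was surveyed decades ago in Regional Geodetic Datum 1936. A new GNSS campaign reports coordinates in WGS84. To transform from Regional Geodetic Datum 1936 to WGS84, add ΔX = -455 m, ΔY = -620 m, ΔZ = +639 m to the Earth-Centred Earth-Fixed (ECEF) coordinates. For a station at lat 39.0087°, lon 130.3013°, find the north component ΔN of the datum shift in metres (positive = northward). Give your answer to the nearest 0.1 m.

ΔN = 608.9 m

At φ = 39.0087°, λ = 130.3013°: sin φ = 0.629438, cos φ = 0.777050, sin λ = 0.762654, cos λ = -0.646807.
ΔN = −sin φ cos λ·ΔX − sin φ sin λ·ΔY + cos φ·ΔZ = −(0.629438)(-0.646807)(-455) − (0.629438)(0.762654)(-620) + (0.777050)(639) = 608.92 m.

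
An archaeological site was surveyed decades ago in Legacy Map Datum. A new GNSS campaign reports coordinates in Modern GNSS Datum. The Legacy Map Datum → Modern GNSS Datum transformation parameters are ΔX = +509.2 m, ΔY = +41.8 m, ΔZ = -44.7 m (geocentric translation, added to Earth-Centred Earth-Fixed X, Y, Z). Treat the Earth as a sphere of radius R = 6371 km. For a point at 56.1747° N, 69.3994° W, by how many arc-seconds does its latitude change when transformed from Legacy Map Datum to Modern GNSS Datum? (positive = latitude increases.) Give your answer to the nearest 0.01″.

Δφ = -4.57″

sin φ = 0.830739, cos φ = 0.556662, sin λ = -0.936056, cos λ = 0.351851.
North component: ΔN = −sin φ cos λ·ΔX − sin φ sin λ·ΔY + cos φ·ΔZ = −(0.830739)(0.351851)(509.2) − (0.830739)(-0.936056)(41.8) + (0.556662)(-44.7) = -141.22 m.
1° of latitude spans πR/180 = 111195 m, so Δφ = -141.22 / 111195 × 3600 = -4.572″.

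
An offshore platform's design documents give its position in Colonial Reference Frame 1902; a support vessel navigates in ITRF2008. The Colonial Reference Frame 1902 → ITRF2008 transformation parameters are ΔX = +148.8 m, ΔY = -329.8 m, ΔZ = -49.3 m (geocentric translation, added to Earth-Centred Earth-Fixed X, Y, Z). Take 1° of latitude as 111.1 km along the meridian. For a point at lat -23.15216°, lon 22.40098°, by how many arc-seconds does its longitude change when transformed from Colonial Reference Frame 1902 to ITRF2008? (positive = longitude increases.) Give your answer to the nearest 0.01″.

Δλ = -12.74″

sin φ = -0.393174, cos φ = 0.919464, sin λ = 0.381086, cos λ = 0.924540.
East component: ΔE = −sin λ·ΔX + cos λ·ΔY = −(0.381086)(148.8) + (0.924540)(-329.8) = -361.62 m.
1° of latitude spans 111100 m; at latitude φ, 1° of longitude spans that × cos φ = 102152.4 m, so Δλ = -361.62 / 102152.4 × 3600 = -12.744″.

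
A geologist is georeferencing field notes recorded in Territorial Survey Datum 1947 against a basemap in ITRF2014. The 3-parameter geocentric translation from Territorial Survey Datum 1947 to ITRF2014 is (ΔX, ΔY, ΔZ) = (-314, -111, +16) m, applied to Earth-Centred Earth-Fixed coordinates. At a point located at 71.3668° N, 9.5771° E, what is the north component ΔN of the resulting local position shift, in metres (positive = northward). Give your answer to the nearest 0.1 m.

ΔN = 316.0 m

At φ = 71.3668°, λ = 9.5771°: sin φ = 0.947583, cos φ = 0.319508, sin λ = 0.166375, cos λ = 0.986063.
ΔN = −sin φ cos λ·ΔX − sin φ sin λ·ΔY + cos φ·ΔZ = −(0.947583)(0.986063)(-314) − (0.947583)(0.166375)(-111) + (0.319508)(16) = 316.01 m.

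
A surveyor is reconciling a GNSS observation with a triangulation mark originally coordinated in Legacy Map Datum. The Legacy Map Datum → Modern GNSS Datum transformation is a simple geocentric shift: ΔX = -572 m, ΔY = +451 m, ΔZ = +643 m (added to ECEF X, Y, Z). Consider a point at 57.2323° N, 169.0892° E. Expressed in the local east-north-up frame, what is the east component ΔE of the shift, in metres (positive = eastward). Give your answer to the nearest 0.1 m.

The local east axis at (φ, λ) is (−sin λ, cos λ, 0), so ΔE = −sin(169.0892°)·(-572) + cos(169.0892°)·451 = -334.58 m.

ΔE = -334.6 m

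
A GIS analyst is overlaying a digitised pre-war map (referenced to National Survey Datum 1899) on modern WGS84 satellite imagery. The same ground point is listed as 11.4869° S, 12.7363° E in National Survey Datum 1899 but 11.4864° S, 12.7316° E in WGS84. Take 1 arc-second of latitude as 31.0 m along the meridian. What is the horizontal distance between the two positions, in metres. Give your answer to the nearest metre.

Δφ = -11.4864° − -11.4869° = +0.0005°; Δλ = 12.7316° − 12.7363° = -0.0047°.
1° of latitude = 3600 × 31.00 = 111600 m.
ΔN = Δφ × 111600 = 55.8 m; ΔE = Δλ × 111600 × cos(-11.4869°) = -0.0047 × 111600 × 0.979970 = -514.0 m.
Distance = √(ΔE² + ΔN²) = √((-514.0)² + 55.8²) = 517.0 m.

517 m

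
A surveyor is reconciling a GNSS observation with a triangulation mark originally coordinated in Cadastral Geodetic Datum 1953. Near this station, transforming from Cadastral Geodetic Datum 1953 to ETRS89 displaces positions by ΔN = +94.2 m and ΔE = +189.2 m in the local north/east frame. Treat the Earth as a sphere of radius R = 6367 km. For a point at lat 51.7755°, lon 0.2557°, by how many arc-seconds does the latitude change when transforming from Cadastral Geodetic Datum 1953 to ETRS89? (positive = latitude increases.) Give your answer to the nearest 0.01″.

Δφ = 3.05″

On a sphere of radius R, 1 rad of latitude = R, so Δφ = ΔN / R = 94.2 / 6367000 = 1.4795e-05 rad = 3.052″.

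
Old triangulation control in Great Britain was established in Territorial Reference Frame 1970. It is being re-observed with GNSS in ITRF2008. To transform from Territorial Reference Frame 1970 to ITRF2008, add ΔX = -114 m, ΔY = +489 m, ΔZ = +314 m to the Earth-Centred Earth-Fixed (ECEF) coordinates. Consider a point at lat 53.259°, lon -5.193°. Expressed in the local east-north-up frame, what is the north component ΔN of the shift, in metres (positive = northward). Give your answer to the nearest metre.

ΔN = 314 m

At φ = 53.259°, λ = -5.193°: sin φ = 0.801348, cos φ = 0.598199, sin λ = -0.090511, cos λ = 0.995895.
ΔN = −sin φ cos λ·ΔX − sin φ sin λ·ΔY + cos φ·ΔZ = −(0.801348)(0.995895)(-114) − (0.801348)(-0.090511)(489) + (0.598199)(314) = 314.28 m.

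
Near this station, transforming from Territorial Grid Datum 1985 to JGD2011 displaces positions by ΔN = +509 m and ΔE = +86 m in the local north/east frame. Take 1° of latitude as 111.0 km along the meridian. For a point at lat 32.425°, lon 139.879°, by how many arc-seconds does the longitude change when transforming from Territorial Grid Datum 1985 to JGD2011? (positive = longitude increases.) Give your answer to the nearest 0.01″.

At latitude 32.425°, cos φ = 0.844094.
1° of longitude at this latitude = 111.0 × cos φ = 93.69 km, so Δλ = 86.0 / 93694.4 = 0.0009179° = 3.304″.

Δλ = 3.30″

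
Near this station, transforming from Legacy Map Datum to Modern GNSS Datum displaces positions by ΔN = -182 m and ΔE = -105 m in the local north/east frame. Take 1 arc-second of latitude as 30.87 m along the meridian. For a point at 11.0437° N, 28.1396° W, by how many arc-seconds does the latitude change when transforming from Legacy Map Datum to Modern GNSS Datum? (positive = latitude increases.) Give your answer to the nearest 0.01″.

1″ of latitude = 30.87 m, so Δφ = -182.0 / 30.87 = -5.896″.

Δφ = -5.90″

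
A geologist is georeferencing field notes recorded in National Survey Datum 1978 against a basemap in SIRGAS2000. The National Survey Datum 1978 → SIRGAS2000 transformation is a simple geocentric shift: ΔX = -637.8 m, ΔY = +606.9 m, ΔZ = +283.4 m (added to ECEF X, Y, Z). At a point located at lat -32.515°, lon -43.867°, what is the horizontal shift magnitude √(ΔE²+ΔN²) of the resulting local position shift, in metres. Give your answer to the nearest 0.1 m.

234.3 m

The local east axis at (φ, λ) is (−sin λ, cos λ, 0), so ΔE = −sin(-43.867°)·(-637.8) + cos(-43.867°)·606.9 = -4.44 m.
The local north axis is (−sin φ cos λ, −sin φ sin λ, cos φ), giving ΔN = -247.164 − 226.067 + 238.977 = -234.25 m.
Horizontal magnitude = √(ΔE² + ΔN²) = √((-4.44)² + (-234.25)²) = 234.30 m.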